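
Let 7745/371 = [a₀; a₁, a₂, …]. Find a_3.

7745 = 20·371 + 325   →  a_0 = 20
371 = 1·325 + 46   →  a_1 = 1
325 = 7·46 + 3   →  a_2 = 7
46 = 15·3 + 1   →  a_3 = 15

15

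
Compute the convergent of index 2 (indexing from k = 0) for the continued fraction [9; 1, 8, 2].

89/9

Using pₖ = aₖpₖ₋₁ + pₖ₋₂, qₖ = aₖqₖ₋₁ + qₖ₋₂ (with p₋₁=1, p₋₂=0, q₋₁=0, q₋₂=1):
  k=0: a=9, p=9, q=1
  k=1: a=1, p=10, q=1
  k=2: a=8, p=89, q=9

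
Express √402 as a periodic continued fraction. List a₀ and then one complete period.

[20; 20, 40]

a₀ = ⌊√402⌋ = 20.
With m₀=0, d₀=1 and mₖ₊₁ = dₖaₖ − mₖ, dₖ₊₁ = (n − mₖ₊₁²)/dₖ, aₖ₊₁ = ⌊(a₀+mₖ₊₁)/dₖ₊₁⌋:
  k=1: m=20, d=2, a=20
  k=2: m=20, d=1, a=40
d=1 and a=2a₀=40 at k=2, so the next step gives (m, d) = (20, 2) again — its k=1 value — and the period has length 2.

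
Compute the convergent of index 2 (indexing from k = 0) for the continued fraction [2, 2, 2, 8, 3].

12/5

Using pₖ = aₖpₖ₋₁ + pₖ₋₂, qₖ = aₖqₖ₋₁ + qₖ₋₂ (with p₋₁=1, p₋₂=0, q₋₁=0, q₋₂=1):
  k=0: a=2, p=2, q=1
  k=1: a=2, p=5, q=2
  k=2: a=2, p=12, q=5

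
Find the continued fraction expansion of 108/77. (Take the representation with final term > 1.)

108 = 1*77 + 31
77 = 2*31 + 15
31 = 2*15 + 1
15 = 15*1 + 0  (stop)
So 108/77 = [1; 2, 2, 15].

[1; 2, 2, 15]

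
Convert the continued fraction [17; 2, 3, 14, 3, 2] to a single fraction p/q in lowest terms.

Using pₖ = aₖpₖ₋₁ + pₖ₋₂ and qₖ = aₖqₖ₋₁ + qₖ₋₂:
  k=0: a=17, p=17, q=1
  k=1: a=2, p=35, q=2
  k=2: a=3, p=122, q=7
  k=3: a=14, p=1743, q=100
  k=4: a=3, p=5351, q=307
  k=5: a=2, p=12445, q=714

12445/714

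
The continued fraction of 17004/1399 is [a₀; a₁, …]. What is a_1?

17004 = 12·1399 + 216   →  a_0 = 12
1399 = 6·216 + 103   →  a_1 = 6

6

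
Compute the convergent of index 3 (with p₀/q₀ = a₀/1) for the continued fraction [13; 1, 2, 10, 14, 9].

424/31

Using pₖ = aₖpₖ₋₁ + pₖ₋₂, qₖ = aₖqₖ₋₁ + qₖ₋₂ (with p₋₁=1, p₋₂=0, q₋₁=0, q₋₂=1):
  k=0: a=13, p=13, q=1
  k=1: a=1, p=14, q=1
  k=2: a=2, p=41, q=3
  k=3: a=10, p=424, q=31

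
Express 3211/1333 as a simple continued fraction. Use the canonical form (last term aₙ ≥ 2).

[2; 2, 2, 4, 8, 2, 3]

3211 = 2×1333 + 545
1333 = 2×545 + 243
545 = 2×243 + 59
243 = 4×59 + 7
59 = 8×7 + 3
7 = 2×3 + 1
3 = 3×1 + 0  (stop)
So 3211/1333 = [2; 2, 2, 4, 8, 2, 3].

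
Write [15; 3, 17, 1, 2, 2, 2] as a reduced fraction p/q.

Using pₖ = aₖpₖ₋₁ + pₖ₋₂ and qₖ = aₖqₖ₋₁ + qₖ₋₂:
  k=0: a=15, p=15, q=1
  k=1: a=3, p=46, q=3
  k=2: a=17, p=797, q=52
  k=3: a=1, p=843, q=55
  k=4: a=2, p=2483, q=162
  k=5: a=2, p=5809, q=379
  k=6: a=2, p=14101, q=920

14101/920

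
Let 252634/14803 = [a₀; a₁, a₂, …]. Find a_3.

1

252634 = 17·14803 + 983   →  a_0 = 17
14803 = 15·983 + 58   →  a_1 = 15
983 = 16·58 + 55   →  a_2 = 16
58 = 1·55 + 3   →  a_3 = 1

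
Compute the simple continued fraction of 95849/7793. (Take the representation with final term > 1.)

[12; 3, 2, 1, 15, 4, 1, 9]

95849 = 12×7793 + 2333
7793 = 3×2333 + 794
2333 = 2×794 + 745
794 = 1×745 + 49
745 = 15×49 + 10
49 = 4×10 + 9
10 = 1×9 + 1
9 = 9×1 + 0  (stop)
So 95849/7793 = [12; 3, 2, 1, 15, 4, 1, 9].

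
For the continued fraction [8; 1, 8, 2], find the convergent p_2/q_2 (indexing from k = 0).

80/9

Using pₖ = aₖpₖ₋₁ + pₖ₋₂, qₖ = aₖqₖ₋₁ + qₖ₋₂ (with p₋₁=1, p₋₂=0, q₋₁=0, q₋₂=1):
  k=0: a=8, p=8, q=1
  k=1: a=1, p=9, q=1
  k=2: a=8, p=80, q=9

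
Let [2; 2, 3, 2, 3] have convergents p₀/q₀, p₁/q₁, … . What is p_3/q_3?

Using pₖ = aₖpₖ₋₁ + pₖ₋₂, qₖ = aₖqₖ₋₁ + qₖ₋₂ (with p₋₁=1, p₋₂=0, q₋₁=0, q₋₂=1):
  k=0: a=2, p=2, q=1
  k=1: a=2, p=5, q=2
  k=2: a=3, p=17, q=7
  k=3: a=2, p=39, q=16

39/16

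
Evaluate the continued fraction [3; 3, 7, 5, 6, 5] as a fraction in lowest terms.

Using pₖ = aₖpₖ₋₁ + pₖ₋₂ and qₖ = aₖqₖ₋₁ + qₖ₋₂:
  k=0: a=3, p=3, q=1
  k=1: a=3, p=10, q=3
  k=2: a=7, p=73, q=22
  k=3: a=5, p=375, q=113
  k=4: a=6, p=2323, q=700
  k=5: a=5, p=11990, q=3613

11990/3613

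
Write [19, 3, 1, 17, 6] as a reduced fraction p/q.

Using pₖ = aₖpₖ₋₁ + pₖ₋₂ and qₖ = aₖqₖ₋₁ + qₖ₋₂:
  k=0: a=19, p=19, q=1
  k=1: a=3, p=58, q=3
  k=2: a=1, p=77, q=4
  k=3: a=17, p=1367, q=71
  k=4: a=6, p=8279, q=430

8279/430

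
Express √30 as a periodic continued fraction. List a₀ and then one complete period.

[5; 2, 10]

a₀ = ⌊√30⌋ = 5.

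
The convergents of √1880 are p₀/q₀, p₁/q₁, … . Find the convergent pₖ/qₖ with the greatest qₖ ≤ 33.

√1880 = [43; 2, 1, 3, 1, 2, 86, …] (period length 6).
Convergents:
  p_0/q_0 = 43/1
  p_1/q_1 = 87/2
  p_2/q_2 = 130/3
  p_3/q_3 = 477/11
  p_4/q_4 = 607/14
  p_5/q_5 = 1691/39
q_4 = 14 ≤ 33 < 39 = q_5, so the answer is 607/14.

607/14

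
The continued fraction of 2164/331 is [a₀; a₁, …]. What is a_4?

8

2164 = 6·331 + 178   →  a_0 = 6
331 = 1·178 + 153   →  a_1 = 1
178 = 1·153 + 25   →  a_2 = 1
153 = 6·25 + 3   →  a_3 = 6
25 = 8·3 + 1   →  a_4 = 8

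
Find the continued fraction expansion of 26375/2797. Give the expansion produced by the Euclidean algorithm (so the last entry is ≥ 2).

26375 = 9×2797 + 1202
2797 = 2×1202 + 393
1202 = 3×393 + 23
393 = 17×23 + 2
23 = 11×2 + 1
2 = 2×1 + 0  (stop)
So 26375/2797 = [9; 2, 3, 17, 11, 2].

[9; 2, 3, 17, 11, 2]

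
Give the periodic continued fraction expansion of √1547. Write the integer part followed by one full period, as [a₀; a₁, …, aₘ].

a₀ = ⌊√1547⌋ = 39.
With m₀=0, d₀=1 and mₖ₊₁ = dₖaₖ − mₖ, dₖ₊₁ = (n − mₖ₊₁²)/dₖ, aₖ₊₁ = ⌊(a₀+mₖ₊₁)/dₖ₊₁⌋:
  k=1: m=39, d=26, a=3
  k=2: m=39, d=1, a=78
d=1 and a=2a₀=78 at k=2, so the next step gives (m, d) = (39, 26) again — its k=1 value — and the period has length 2.

[39; 3, 78]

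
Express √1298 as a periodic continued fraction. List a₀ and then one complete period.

a₀ = ⌊√1298⌋ = 36.
With m₀=0, d₀=1 and mₖ₊₁ = dₖaₖ − mₖ, dₖ₊₁ = (n − mₖ₊₁²)/dₖ, aₖ₊₁ = ⌊(a₀+mₖ₊₁)/dₖ₊₁⌋:
  k=1: m=36, d=2, a=36
  k=2: m=36, d=1, a=72
d=1 and a=2a₀=72 at k=2, so the next step gives (m, d) = (36, 2) again — its k=1 value — and the period has length 2.

[36; 36, 72]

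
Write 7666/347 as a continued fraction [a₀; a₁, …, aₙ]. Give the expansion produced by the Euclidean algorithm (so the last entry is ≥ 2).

7666 = 22*347 + 32
347 = 10*32 + 27
32 = 1*27 + 5
27 = 5*5 + 2
5 = 2*2 + 1
2 = 2*1 + 0  (stop)
So 7666/347 = [22; 10, 1, 5, 2, 2].

[22; 10, 1, 5, 2, 2]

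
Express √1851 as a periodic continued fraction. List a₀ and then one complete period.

a₀ = ⌊√1851⌋ = 43.

[43; 43, 86]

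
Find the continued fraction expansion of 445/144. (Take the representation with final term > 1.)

445 = 3*144 + 13
144 = 11*13 + 1
13 = 13*1 + 0  (stop)
So 445/144 = [3; 11, 13].

[3; 11, 13]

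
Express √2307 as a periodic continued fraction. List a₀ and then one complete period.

[48; 32, 96]

a₀ = ⌊√2307⌋ = 48.
With m₀=0, d₀=1 and mₖ₊₁ = dₖaₖ − mₖ, dₖ₊₁ = (n − mₖ₊₁²)/dₖ, aₖ₊₁ = ⌊(a₀+mₖ₊₁)/dₖ₊₁⌋:
  k=1: m=48, d=3, a=32
  k=2: m=48, d=1, a=96
d=1 and a=2a₀=96 at k=2, so the next step gives (m, d) = (48, 3) again — its k=1 value — and the period has length 2.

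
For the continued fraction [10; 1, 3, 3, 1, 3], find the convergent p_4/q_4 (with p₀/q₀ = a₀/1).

183/17

Using pₖ = aₖpₖ₋₁ + pₖ₋₂, qₖ = aₖqₖ₋₁ + qₖ₋₂ (with p₋₁=1, p₋₂=0, q₋₁=0, q₋₂=1):
  k=0: a=10, p=10, q=1
  k=1: a=1, p=11, q=1
  k=2: a=3, p=43, q=4
  k=3: a=3, p=140, q=13
  k=4: a=1, p=183, q=17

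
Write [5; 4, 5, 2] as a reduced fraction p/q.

241/46

Fold from the inside: start with 2/1.
  5 + 1/2 = 11/2
  4 + 2/11 = 46/11
  5 + 11/46 = 241/46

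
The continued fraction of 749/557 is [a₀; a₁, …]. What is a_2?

749 = 1·557 + 192   →  a_0 = 1
557 = 2·192 + 173   →  a_1 = 2
192 = 1·173 + 19   →  a_2 = 1

1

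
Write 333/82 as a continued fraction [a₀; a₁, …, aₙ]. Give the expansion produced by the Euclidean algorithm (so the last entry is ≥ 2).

[4; 16, 2, 2]

333 = 4*82 + 5
82 = 16*5 + 2
5 = 2*2 + 1
2 = 2*1 + 0  (stop)
So 333/82 = [4; 16, 2, 2].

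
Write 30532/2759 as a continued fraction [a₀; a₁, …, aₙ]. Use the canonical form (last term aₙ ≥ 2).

30532 = 11×2759 + 183
2759 = 15×183 + 14
183 = 13×14 + 1
14 = 14×1 + 0  (stop)
So 30532/2759 = [11; 15, 13, 14].

[11; 15, 13, 14]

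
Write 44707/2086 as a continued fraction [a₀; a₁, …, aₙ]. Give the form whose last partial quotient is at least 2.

[21; 2, 3, 5, 1, 3, 1, 9]

44707 = 21·2086 + 901
2086 = 2·901 + 284
901 = 3·284 + 49
284 = 5·49 + 39
49 = 1·39 + 10
39 = 3·10 + 9
10 = 1·9 + 1
9 = 9·1 + 0  (stop)
So 44707/2086 = [21; 2, 3, 5, 1, 3, 1, 9].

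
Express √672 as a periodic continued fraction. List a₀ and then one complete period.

[25; 1, 11, 1, 50]

a₀ = ⌊√672⌋ = 25.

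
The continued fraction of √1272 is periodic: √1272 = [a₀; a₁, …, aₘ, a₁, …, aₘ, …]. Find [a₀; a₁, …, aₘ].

a₀ = ⌊√1272⌋ = 35.
With m₀=0, d₀=1 and mₖ₊₁ = dₖaₖ − mₖ, dₖ₊₁ = (n − mₖ₊₁²)/dₖ, aₖ₊₁ = ⌊(a₀+mₖ₊₁)/dₖ₊₁⌋:
  k=1: m=35, d=47, a=1
  k=2: m=12, d=24, a=1
  k=3: m=12, d=47, a=1
  k=4: m=35, d=1, a=70
d=1 and a=2a₀=70 at k=4, so the next step gives (m, d) = (35, 47) again — its k=1 value — and the period has length 4.

[35; 1, 1, 1, 70]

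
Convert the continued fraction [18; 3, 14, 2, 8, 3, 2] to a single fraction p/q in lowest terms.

Using pₖ = aₖpₖ₋₁ + pₖ₋₂ and qₖ = aₖqₖ₋₁ + qₖ₋₂:
  k=0: a=18, p=18, q=1
  k=1: a=3, p=55, q=3
  k=2: a=14, p=788, q=43
  k=3: a=2, p=1631, q=89
  k=4: a=8, p=13836, q=755
  k=5: a=3, p=43139, q=2354
  k=6: a=2, p=100114, q=5463

100114/5463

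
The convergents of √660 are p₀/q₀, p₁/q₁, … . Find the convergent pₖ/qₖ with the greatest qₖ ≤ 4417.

√660 = [25; 1, 2, 4, 2, 1, 50, …] (period length 6).
Convergents:
  p_0/q_0 = 25/1
  p_1/q_1 = 26/1
  p_2/q_2 = 77/3
  p_3/q_3 = 334/13
  p_4/q_4 = 745/29
  p_5/q_5 = 1079/42
  p_6/q_6 = 54695/2129
  p_7/q_7 = 55774/2171
  p_8/q_8 = 166243/6471
q_7 = 2171 ≤ 4417 < 6471 = q_8, so the answer is 55774/2171.

55774/2171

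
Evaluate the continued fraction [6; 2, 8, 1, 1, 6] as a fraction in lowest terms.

Fold from the inside: start with 6/1.
  1 + 1/6 = 7/6
  1 + 6/7 = 13/7
  8 + 7/13 = 111/13
  2 + 13/111 = 235/111
  6 + 111/235 = 1521/235

1521/235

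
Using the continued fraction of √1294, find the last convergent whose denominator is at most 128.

√1294 = [35; 1, 34, 1, 70, …] (period length 4).
Convergents:
  p_0/q_0 = 35/1
  p_1/q_1 = 36/1
  p_2/q_2 = 1259/35
  p_3/q_3 = 1295/36
  p_4/q_4 = 91909/2555
q_3 = 36 ≤ 128 < 2555 = q_4, so the answer is 1295/36.

1295/36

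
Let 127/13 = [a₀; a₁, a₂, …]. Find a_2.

3

127 = 9·13 + 10   →  a_0 = 9
13 = 1·10 + 3   →  a_1 = 1
10 = 3·3 + 1   →  a_2 = 3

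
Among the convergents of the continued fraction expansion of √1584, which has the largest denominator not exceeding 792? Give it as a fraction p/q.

√1584 = [39; 1, 3, 1, 78, …] (period length 4).
Convergents:
  p_0/q_0 = 39/1
  p_1/q_1 = 40/1
  p_2/q_2 = 159/4
  p_3/q_3 = 199/5
  p_4/q_4 = 15681/394
  p_5/q_5 = 15880/399
  p_6/q_6 = 63321/1591
q_5 = 399 ≤ 792 < 1591 = q_6, so the answer is 15880/399.

15880/399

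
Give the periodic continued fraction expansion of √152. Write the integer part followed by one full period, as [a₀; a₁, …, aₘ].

a₀ = ⌊√152⌋ = 12.
With m₀=0, d₀=1 and mₖ₊₁ = dₖaₖ − mₖ, dₖ₊₁ = (n − mₖ₊₁²)/dₖ, aₖ₊₁ = ⌊(a₀+mₖ₊₁)/dₖ₊₁⌋:
  k=1: m=12, d=8, a=3
  k=2: m=12, d=1, a=24
d=1 and a=2a₀=24 at k=2, so the next step gives (m, d) = (12, 8) again — its k=1 value — and the period has length 2.

[12; 3, 24]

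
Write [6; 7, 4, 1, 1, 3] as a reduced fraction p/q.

1418/231

Using pₖ = aₖpₖ₋₁ + pₖ₋₂ and qₖ = aₖqₖ₋₁ + qₖ₋₂:
  k=0: a=6, p=6, q=1
  k=1: a=7, p=43, q=7
  k=2: a=4, p=178, q=29
  k=3: a=1, p=221, q=36
  k=4: a=1, p=399, q=65
  k=5: a=3, p=1418, q=231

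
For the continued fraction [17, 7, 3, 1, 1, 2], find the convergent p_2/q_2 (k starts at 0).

Using pₖ = aₖpₖ₋₁ + pₖ₋₂, qₖ = aₖqₖ₋₁ + qₖ₋₂ (with p₋₁=1, p₋₂=0, q₋₁=0, q₋₂=1):
  k=0: a=17, p=17, q=1
  k=1: a=7, p=120, q=7
  k=2: a=3, p=377, q=22

377/22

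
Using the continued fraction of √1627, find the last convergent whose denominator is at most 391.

14642/363

√1627 = [40; 2, 1, 39, 1, 2, 80, …] (period length 6).
Convergents:
  p_0/q_0 = 40/1
  p_1/q_1 = 81/2
  p_2/q_2 = 121/3
  p_3/q_3 = 4800/119
  p_4/q_4 = 4921/122
  p_5/q_5 = 14642/363
  p_6/q_6 = 1176281/29162
q_5 = 363 ≤ 391 < 29162 = q_6, so the answer is 14642/363.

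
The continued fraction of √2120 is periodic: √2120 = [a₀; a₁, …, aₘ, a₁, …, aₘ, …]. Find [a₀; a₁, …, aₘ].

[46; 23, 92]

a₀ = ⌊√2120⌋ = 46.
With m₀=0, d₀=1 and mₖ₊₁ = dₖaₖ − mₖ, dₖ₊₁ = (n − mₖ₊₁²)/dₖ, aₖ₊₁ = ⌊(a₀+mₖ₊₁)/dₖ₊₁⌋:
  k=1: m=46, d=4, a=23
  k=2: m=46, d=1, a=92
d=1 and a=2a₀=92 at k=2, so the next step gives (m, d) = (46, 4) again — its k=1 value — and the period has length 2.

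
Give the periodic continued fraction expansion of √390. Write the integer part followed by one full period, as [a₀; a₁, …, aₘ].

a₀ = ⌊√390⌋ = 19.
With m₀=0, d₀=1 and mₖ₊₁ = dₖaₖ − mₖ, dₖ₊₁ = (n − mₖ₊₁²)/dₖ, aₖ₊₁ = ⌊(a₀+mₖ₊₁)/dₖ₊₁⌋:
  k=1: m=19, d=29, a=1
  k=2: m=10, d=10, a=2
  k=3: m=10, d=29, a=1
  k=4: m=19, d=1, a=38
d=1 and a=2a₀=38 at k=4, so the next step gives (m, d) = (19, 29) again — its k=1 value — and the period has length 4.

[19; 1, 2, 1, 38]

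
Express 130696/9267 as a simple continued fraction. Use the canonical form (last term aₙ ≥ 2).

[14; 9, 1, 2, 16, 2, 9]

130696 = 14×9267 + 958
9267 = 9×958 + 645
958 = 1×645 + 313
645 = 2×313 + 19
313 = 16×19 + 9
19 = 2×9 + 1
9 = 9×1 + 0  (stop)
So 130696/9267 = [14; 9, 1, 2, 16, 2, 9].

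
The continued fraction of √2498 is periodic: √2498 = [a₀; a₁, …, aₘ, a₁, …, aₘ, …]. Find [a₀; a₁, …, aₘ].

[49; 1, 48, 1, 98]

a₀ = ⌊√2498⌋ = 49.
With m₀=0, d₀=1 and mₖ₊₁ = dₖaₖ − mₖ, dₖ₊₁ = (n − mₖ₊₁²)/dₖ, aₖ₊₁ = ⌊(a₀+mₖ₊₁)/dₖ₊₁⌋:
  k=1: m=49, d=97, a=1
  k=2: m=48, d=2, a=48
  k=3: m=48, d=97, a=1
  k=4: m=49, d=1, a=98
d=1 and a=2a₀=98 at k=4, so the next step gives (m, d) = (49, 97) again — its k=1 value — and the period has length 4.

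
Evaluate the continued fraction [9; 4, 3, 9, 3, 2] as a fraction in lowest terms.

Fold from the inside: start with 2/1.
  3 + 1/2 = 7/2
  9 + 2/7 = 65/7
  3 + 7/65 = 202/65
  4 + 65/202 = 873/202
  9 + 202/873 = 8059/873

8059/873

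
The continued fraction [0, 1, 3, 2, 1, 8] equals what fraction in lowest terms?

87/113

Fold from the inside: start with 8/1.
  1 + 1/8 = 9/8
  2 + 8/9 = 26/9
  3 + 9/26 = 87/26
  1 + 26/87 = 113/87
  0 + 87/113 = 87/113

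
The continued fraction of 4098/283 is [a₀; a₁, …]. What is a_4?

1

4098 = 14·283 + 136   →  a_0 = 14
283 = 2·136 + 11   →  a_1 = 2
136 = 12·11 + 4   →  a_2 = 12
11 = 2·4 + 3   →  a_3 = 2
4 = 1·3 + 1   →  a_4 = 1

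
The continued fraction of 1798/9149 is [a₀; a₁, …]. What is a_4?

1798 = 0·9149 + 1798   →  a_0 = 0
9149 = 5·1798 + 159   →  a_1 = 5
1798 = 11·159 + 49   →  a_2 = 11
159 = 3·49 + 12   →  a_3 = 3
49 = 4·12 + 1   →  a_4 = 4

4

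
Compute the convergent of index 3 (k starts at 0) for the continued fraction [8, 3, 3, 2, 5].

191/23

Using pₖ = aₖpₖ₋₁ + pₖ₋₂, qₖ = aₖqₖ₋₁ + qₖ₋₂ (with p₋₁=1, p₋₂=0, q₋₁=0, q₋₂=1):
  k=0: a=8, p=8, q=1
  k=1: a=3, p=25, q=3
  k=2: a=3, p=83, q=10
  k=3: a=2, p=191, q=23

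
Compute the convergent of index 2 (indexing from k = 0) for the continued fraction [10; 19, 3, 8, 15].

583/58

Using pₖ = aₖpₖ₋₁ + pₖ₋₂, qₖ = aₖqₖ₋₁ + qₖ₋₂ (with p₋₁=1, p₋₂=0, q₋₁=0, q₋₂=1):
  k=0: a=10, p=10, q=1
  k=1: a=19, p=191, q=19
  k=2: a=3, p=583, q=58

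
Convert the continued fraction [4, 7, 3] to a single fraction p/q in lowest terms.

91/22

Fold from the inside: start with 3/1.
  7 + 1/3 = 22/3
  4 + 3/22 = 91/22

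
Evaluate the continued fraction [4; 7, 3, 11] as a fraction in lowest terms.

1030/249

Fold from the inside: start with 11/1.
  3 + 1/11 = 34/11
  7 + 11/34 = 249/34
  4 + 34/249 = 1030/249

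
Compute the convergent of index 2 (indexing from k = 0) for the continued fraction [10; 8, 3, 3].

253/25

Using pₖ = aₖpₖ₋₁ + pₖ₋₂, qₖ = aₖqₖ₋₁ + qₖ₋₂ (with p₋₁=1, p₋₂=0, q₋₁=0, q₋₂=1):
  k=0: a=10, p=10, q=1
  k=1: a=8, p=81, q=8
  k=2: a=3, p=253, q=25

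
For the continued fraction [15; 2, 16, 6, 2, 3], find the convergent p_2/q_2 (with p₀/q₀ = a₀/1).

Using pₖ = aₖpₖ₋₁ + pₖ₋₂, qₖ = aₖqₖ₋₁ + qₖ₋₂ (with p₋₁=1, p₋₂=0, q₋₁=0, q₋₂=1):
  k=0: a=15, p=15, q=1
  k=1: a=2, p=31, q=2
  k=2: a=16, p=511, q=33

511/33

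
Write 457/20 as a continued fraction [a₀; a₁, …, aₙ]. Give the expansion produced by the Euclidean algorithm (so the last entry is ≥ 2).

[22; 1, 5, 1, 2]

457 = 22×20 + 17
20 = 1×17 + 3
17 = 5×3 + 2
3 = 1×2 + 1
2 = 2×1 + 0  (stop)
So 457/20 = [22; 1, 5, 1, 2].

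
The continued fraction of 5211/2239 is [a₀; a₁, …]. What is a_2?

5211 = 2·2239 + 733   →  a_0 = 2
2239 = 3·733 + 40   →  a_1 = 3
733 = 18·40 + 13   →  a_2 = 18

18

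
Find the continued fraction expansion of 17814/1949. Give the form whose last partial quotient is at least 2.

[9; 7, 7, 5, 2, 3]

17814 = 9×1949 + 273
1949 = 7×273 + 38
273 = 7×38 + 7
38 = 5×7 + 3
7 = 2×3 + 1
3 = 3×1 + 0  (stop)
So 17814/1949 = [9; 7, 7, 5, 2, 3].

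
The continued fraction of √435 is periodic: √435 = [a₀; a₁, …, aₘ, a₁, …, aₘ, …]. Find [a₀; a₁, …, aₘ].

[20; 1, 5, 1, 40]

a₀ = ⌊√435⌋ = 20.
With m₀=0, d₀=1 and mₖ₊₁ = dₖaₖ − mₖ, dₖ₊₁ = (n − mₖ₊₁²)/dₖ, aₖ₊₁ = ⌊(a₀+mₖ₊₁)/dₖ₊₁⌋:
  k=1: m=20, d=35, a=1
  k=2: m=15, d=6, a=5
  k=3: m=15, d=35, a=1
  k=4: m=20, d=1, a=40
d=1 and a=2a₀=40 at k=4, so the next step gives (m, d) = (20, 35) again — its k=1 value — and the period has length 4.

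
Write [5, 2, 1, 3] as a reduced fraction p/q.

59/11

Using pₖ = aₖpₖ₋₁ + pₖ₋₂ and qₖ = aₖqₖ₋₁ + qₖ₋₂:
  k=0: a=5, p=5, q=1
  k=1: a=2, p=11, q=2
  k=2: a=1, p=16, q=3
  k=3: a=3, p=59, q=11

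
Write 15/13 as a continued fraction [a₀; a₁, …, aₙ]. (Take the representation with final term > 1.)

15 = 1·13 + 2
13 = 6·2 + 1
2 = 2·1 + 0  (stop)
So 15/13 = [1; 6, 2].

[1; 6, 2]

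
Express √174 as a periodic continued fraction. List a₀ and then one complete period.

[13; 5, 4, 5, 26]

a₀ = ⌊√174⌋ = 13.
With m₀=0, d₀=1 and mₖ₊₁ = dₖaₖ − mₖ, dₖ₊₁ = (n − mₖ₊₁²)/dₖ, aₖ₊₁ = ⌊(a₀+mₖ₊₁)/dₖ₊₁⌋:
  k=1: m=13, d=5, a=5
  k=2: m=12, d=6, a=4
  k=3: m=12, d=5, a=5
  k=4: m=13, d=1, a=26
d=1 and a=2a₀=26 at k=4, so the next step gives (m, d) = (13, 5) again — its k=1 value — and the period has length 4.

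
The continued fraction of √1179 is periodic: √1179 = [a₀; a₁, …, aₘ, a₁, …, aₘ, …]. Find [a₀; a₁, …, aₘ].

[34; 2, 1, 33, 1, 2, 68]

a₀ = ⌊√1179⌋ = 34.
With m₀=0, d₀=1 and mₖ₊₁ = dₖaₖ − mₖ, dₖ₊₁ = (n − mₖ₊₁²)/dₖ, aₖ₊₁ = ⌊(a₀+mₖ₊₁)/dₖ₊₁⌋:
  k=1: m=34, d=23, a=2
  k=2: m=12, d=45, a=1
  k=3: m=33, d=2, a=33
  k=4: m=33, d=45, a=1
  k=5: m=12, d=23, a=2
  k=6: m=34, d=1, a=68
d=1 and a=2a₀=68 at k=6, so the next step gives (m, d) = (34, 23) again — its k=1 value — and the period has length 6.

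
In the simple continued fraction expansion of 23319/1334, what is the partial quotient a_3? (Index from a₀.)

3

23319 = 17·1334 + 641   →  a_0 = 17
1334 = 2·641 + 52   →  a_1 = 2
641 = 12·52 + 17   →  a_2 = 12
52 = 3·17 + 1   →  a_3 = 3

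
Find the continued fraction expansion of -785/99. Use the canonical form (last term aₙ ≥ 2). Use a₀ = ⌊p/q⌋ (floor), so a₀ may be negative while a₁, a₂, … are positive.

-785 = -8*99 + 7
99 = 14*7 + 1
7 = 7*1 + 0  (stop)
So -785/99 = [-8; 14, 7].

[-8; 14, 7]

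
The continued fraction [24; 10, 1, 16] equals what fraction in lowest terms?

Fold from the inside: start with 16/1.
  1 + 1/16 = 17/16
  10 + 16/17 = 186/17
  24 + 17/186 = 4481/186

4481/186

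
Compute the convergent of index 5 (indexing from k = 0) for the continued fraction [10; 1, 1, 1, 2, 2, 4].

202/19

Using pₖ = aₖpₖ₋₁ + pₖ₋₂, qₖ = aₖqₖ₋₁ + qₖ₋₂ (with p₋₁=1, p₋₂=0, q₋₁=0, q₋₂=1):
  k=0: a=10, p=10, q=1
  k=1: a=1, p=11, q=1
  k=2: a=1, p=21, q=2
  k=3: a=1, p=32, q=3
  k=4: a=2, p=85, q=8
  k=5: a=2, p=202, q=19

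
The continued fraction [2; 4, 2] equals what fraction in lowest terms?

20/9

Using pₖ = aₖpₖ₋₁ + pₖ₋₂ and qₖ = aₖqₖ₋₁ + qₖ₋₂:
  k=0: a=2, p=2, q=1
  k=1: a=4, p=9, q=4
  k=2: a=2, p=20, q=9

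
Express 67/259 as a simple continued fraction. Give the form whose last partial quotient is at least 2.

67 = 0·259 + 67
259 = 3·67 + 58
67 = 1·58 + 9
58 = 6·9 + 4
9 = 2·4 + 1
4 = 4·1 + 0  (stop)
So 67/259 = [0; 3, 1, 6, 2, 4].

[0; 3, 1, 6, 2, 4]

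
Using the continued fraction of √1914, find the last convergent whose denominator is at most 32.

175/4

√1914 = [43; 1, 2, 1, 86, …] (period length 4).
Convergents:
  p_0/q_0 = 43/1
  p_1/q_1 = 44/1
  p_2/q_2 = 131/3
  p_3/q_3 = 175/4
  p_4/q_4 = 15181/347
q_3 = 4 ≤ 32 < 347 = q_4, so the answer is 175/4.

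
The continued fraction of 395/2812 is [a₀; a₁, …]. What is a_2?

395 = 0·2812 + 395   →  a_0 = 0
2812 = 7·395 + 47   →  a_1 = 7
395 = 8·47 + 19   →  a_2 = 8

8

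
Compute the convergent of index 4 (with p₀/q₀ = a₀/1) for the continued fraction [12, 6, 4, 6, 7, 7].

Using pₖ = aₖpₖ₋₁ + pₖ₋₂, qₖ = aₖqₖ₋₁ + qₖ₋₂ (with p₋₁=1, p₋₂=0, q₋₁=0, q₋₂=1):
  k=0: a=12, p=12, q=1
  k=1: a=6, p=73, q=6
  k=2: a=4, p=304, q=25
  k=3: a=6, p=1897, q=156
  k=4: a=7, p=13583, q=1117

13583/1117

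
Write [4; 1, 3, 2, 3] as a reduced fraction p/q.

Using pₖ = aₖpₖ₋₁ + pₖ₋₂ and qₖ = aₖqₖ₋₁ + qₖ₋₂:
  k=0: a=4, p=4, q=1
  k=1: a=1, p=5, q=1
  k=2: a=3, p=19, q=4
  k=3: a=2, p=43, q=9
  k=4: a=3, p=148, q=31

148/31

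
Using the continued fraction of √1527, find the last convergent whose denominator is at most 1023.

39663/1015

√1527 = [39; 13, 78, …] (period length 2).
Convergents:
  p_0/q_0 = 39/1
  p_1/q_1 = 508/13
  p_2/q_2 = 39663/1015
  p_3/q_3 = 516127/13208
q_2 = 1015 ≤ 1023 < 13208 = q_3, so the answer is 39663/1015.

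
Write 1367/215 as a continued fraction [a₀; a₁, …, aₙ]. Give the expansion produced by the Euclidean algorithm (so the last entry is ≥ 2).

1367 = 6·215 + 77
215 = 2·77 + 61
77 = 1·61 + 16
61 = 3·16 + 13
16 = 1·13 + 3
13 = 4·3 + 1
3 = 3·1 + 0  (stop)
So 1367/215 = [6; 2, 1, 3, 1, 4, 3].

[6; 2, 1, 3, 1, 4, 3]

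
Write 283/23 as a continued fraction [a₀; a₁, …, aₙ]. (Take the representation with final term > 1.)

[12; 3, 3, 2]

283 = 12*23 + 7
23 = 3*7 + 2
7 = 3*2 + 1
2 = 2*1 + 0  (stop)
So 283/23 = [12; 3, 3, 2].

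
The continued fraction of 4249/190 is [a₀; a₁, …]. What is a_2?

4249 = 22·190 + 69   →  a_0 = 22
190 = 2·69 + 52   →  a_1 = 2
69 = 1·52 + 17   →  a_2 = 1

1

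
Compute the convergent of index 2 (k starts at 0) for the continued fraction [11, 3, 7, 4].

Using pₖ = aₖpₖ₋₁ + pₖ₋₂, qₖ = aₖqₖ₋₁ + qₖ₋₂ (with p₋₁=1, p₋₂=0, q₋₁=0, q₋₂=1):
  k=0: a=11, p=11, q=1
  k=1: a=3, p=34, q=3
  k=2: a=7, p=249, q=22

249/22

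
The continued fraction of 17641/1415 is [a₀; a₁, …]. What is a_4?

17641 = 12·1415 + 661   →  a_0 = 12
1415 = 2·661 + 93   →  a_1 = 2
661 = 7·93 + 10   →  a_2 = 7
93 = 9·10 + 3   →  a_3 = 9
10 = 3·3 + 1   →  a_4 = 3

3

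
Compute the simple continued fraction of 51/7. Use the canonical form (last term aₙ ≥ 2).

51 = 7·7 + 2
7 = 3·2 + 1
2 = 2·1 + 0  (stop)
So 51/7 = [7; 3, 2].

[7; 3, 2]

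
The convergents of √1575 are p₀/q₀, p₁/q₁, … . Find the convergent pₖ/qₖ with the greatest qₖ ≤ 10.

119/3

√1575 = [39; 1, 2, 5, 2, 1, 78, …] (period length 6).
Convergents:
  p_0/q_0 = 39/1
  p_1/q_1 = 40/1
  p_2/q_2 = 119/3
  p_3/q_3 = 635/16
q_2 = 3 ≤ 10 < 16 = q_3, so the answer is 119/3.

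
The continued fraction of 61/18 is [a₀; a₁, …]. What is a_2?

1

61 = 3·18 + 7   →  a_0 = 3
18 = 2·7 + 4   →  a_1 = 2
7 = 1·4 + 3   →  a_2 = 1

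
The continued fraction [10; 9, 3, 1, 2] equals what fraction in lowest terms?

1031/102

Fold from the inside: start with 2/1.
  1 + 1/2 = 3/2
  3 + 2/3 = 11/3
  9 + 3/11 = 102/11
  10 + 11/102 = 1031/102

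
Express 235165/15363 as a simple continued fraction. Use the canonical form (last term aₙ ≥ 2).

235165 = 15×15363 + 4720
15363 = 3×4720 + 1203
4720 = 3×1203 + 1111
1203 = 1×1111 + 92
1111 = 12×92 + 7
92 = 13×7 + 1
7 = 7×1 + 0  (stop)
So 235165/15363 = [15; 3, 3, 1, 12, 13, 7].

[15; 3, 3, 1, 12, 13, 7]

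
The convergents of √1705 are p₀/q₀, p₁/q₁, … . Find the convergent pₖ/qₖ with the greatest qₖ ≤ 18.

289/7

√1705 = [41; 3, 2, 3, 82, …] (period length 4).
Convergents:
  p_0/q_0 = 41/1
  p_1/q_1 = 124/3
  p_2/q_2 = 289/7
  p_3/q_3 = 991/24
q_2 = 7 ≤ 18 < 24 = q_3, so the answer is 289/7.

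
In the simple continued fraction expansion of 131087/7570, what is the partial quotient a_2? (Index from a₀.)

131087 = 17·7570 + 2397   →  a_0 = 17
7570 = 3·2397 + 379   →  a_1 = 3
2397 = 6·379 + 123   →  a_2 = 6

6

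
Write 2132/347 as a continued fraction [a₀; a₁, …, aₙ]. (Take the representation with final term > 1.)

[6; 6, 1, 15, 1, 2]

2132 = 6·347 + 50
347 = 6·50 + 47
50 = 1·47 + 3
47 = 15·3 + 2
3 = 1·2 + 1
2 = 2·1 + 0  (stop)
So 2132/347 = [6; 6, 1, 15, 1, 2].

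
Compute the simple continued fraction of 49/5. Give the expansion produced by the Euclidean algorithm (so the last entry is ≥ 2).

[9; 1, 4]

49 = 9*5 + 4
5 = 1*4 + 1
4 = 4*1 + 0  (stop)
So 49/5 = [9; 1, 4].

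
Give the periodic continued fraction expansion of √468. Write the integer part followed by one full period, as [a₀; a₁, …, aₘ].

a₀ = ⌊√468⌋ = 21.

[21; 1, 1, 1, 2, 1, 1, 1, 42]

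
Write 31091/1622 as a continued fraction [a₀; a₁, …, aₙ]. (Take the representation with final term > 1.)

[19; 5, 1, 16, 16]

31091 = 19*1622 + 273
1622 = 5*273 + 257
273 = 1*257 + 16
257 = 16*16 + 1
16 = 16*1 + 0  (stop)
So 31091/1622 = [19; 5, 1, 16, 16].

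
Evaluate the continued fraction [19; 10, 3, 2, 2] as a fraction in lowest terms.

Fold from the inside: start with 2/1.
  2 + 1/2 = 5/2
  3 + 2/5 = 17/5
  10 + 5/17 = 175/17
  19 + 17/175 = 3342/175

3342/175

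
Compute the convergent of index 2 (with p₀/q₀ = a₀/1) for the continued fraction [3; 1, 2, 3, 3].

11/3

Using pₖ = aₖpₖ₋₁ + pₖ₋₂, qₖ = aₖqₖ₋₁ + qₖ₋₂ (with p₋₁=1, p₋₂=0, q₋₁=0, q₋₂=1):
  k=0: a=3, p=3, q=1
  k=1: a=1, p=4, q=1
  k=2: a=2, p=11, q=3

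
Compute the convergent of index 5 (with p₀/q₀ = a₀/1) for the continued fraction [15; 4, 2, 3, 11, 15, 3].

Using pₖ = aₖpₖ₋₁ + pₖ₋₂, qₖ = aₖqₖ₋₁ + qₖ₋₂ (with p₋₁=1, p₋₂=0, q₋₁=0, q₋₂=1):
  k=0: a=15, p=15, q=1
  k=1: a=4, p=61, q=4
  k=2: a=2, p=137, q=9
  k=3: a=3, p=472, q=31
  k=4: a=11, p=5329, q=350
  k=5: a=15, p=80407, q=5281

80407/5281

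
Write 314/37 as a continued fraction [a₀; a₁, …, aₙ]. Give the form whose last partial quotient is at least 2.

[8; 2, 18]

314 = 8·37 + 18
37 = 2·18 + 1
18 = 18·1 + 0  (stop)
So 314/37 = [8; 2, 18].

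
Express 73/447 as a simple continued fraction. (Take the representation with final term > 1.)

73 = 0·447 + 73
447 = 6·73 + 9
73 = 8·9 + 1
9 = 9·1 + 0  (stop)
So 73/447 = [0; 6, 8, 9].

[0; 6, 8, 9]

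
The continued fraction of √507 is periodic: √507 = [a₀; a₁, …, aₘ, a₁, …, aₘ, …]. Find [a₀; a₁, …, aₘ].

[22; 1, 1, 14, 1, 1, 44]

a₀ = ⌊√507⌋ = 22.
With m₀=0, d₀=1 and mₖ₊₁ = dₖaₖ − mₖ, dₖ₊₁ = (n − mₖ₊₁²)/dₖ, aₖ₊₁ = ⌊(a₀+mₖ₊₁)/dₖ₊₁⌋:
  k=1: m=22, d=23, a=1
  k=2: m=1, d=22, a=1
  k=3: m=21, d=3, a=14
  k=4: m=21, d=22, a=1
  k=5: m=1, d=23, a=1
  k=6: m=22, d=1, a=44
d=1 and a=2a₀=44 at k=6, so the next step gives (m, d) = (22, 23) again — its k=1 value — and the period has length 6.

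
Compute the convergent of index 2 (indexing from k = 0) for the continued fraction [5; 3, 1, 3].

21/4

Using pₖ = aₖpₖ₋₁ + pₖ₋₂, qₖ = aₖqₖ₋₁ + qₖ₋₂ (with p₋₁=1, p₋₂=0, q₋₁=0, q₋₂=1):
  k=0: a=5, p=5, q=1
  k=1: a=3, p=16, q=3
  k=2: a=1, p=21, q=4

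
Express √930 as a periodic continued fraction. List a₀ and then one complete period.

a₀ = ⌊√930⌋ = 30.

[30; 2, 60]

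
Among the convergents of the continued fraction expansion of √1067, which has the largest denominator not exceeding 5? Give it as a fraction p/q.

98/3

√1067 = [32; 1, 1, 1, 64, …] (period length 4).
Convergents:
  p_0/q_0 = 32/1
  p_1/q_1 = 33/1
  p_2/q_2 = 65/2
  p_3/q_3 = 98/3
  p_4/q_4 = 6337/194
q_3 = 3 ≤ 5 < 194 = q_4, so the answer is 98/3.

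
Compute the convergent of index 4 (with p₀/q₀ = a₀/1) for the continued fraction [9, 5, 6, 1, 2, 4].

947/103

Using pₖ = aₖpₖ₋₁ + pₖ₋₂, qₖ = aₖqₖ₋₁ + qₖ₋₂ (with p₋₁=1, p₋₂=0, q₋₁=0, q₋₂=1):
  k=0: a=9, p=9, q=1
  k=1: a=5, p=46, q=5
  k=2: a=6, p=285, q=31
  k=3: a=1, p=331, q=36
  k=4: a=2, p=947, q=103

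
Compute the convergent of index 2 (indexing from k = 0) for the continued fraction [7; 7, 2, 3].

107/15

Using pₖ = aₖpₖ₋₁ + pₖ₋₂, qₖ = aₖqₖ₋₁ + qₖ₋₂ (with p₋₁=1, p₋₂=0, q₋₁=0, q₋₂=1):
  k=0: a=7, p=7, q=1
  k=1: a=7, p=50, q=7
  k=2: a=2, p=107, q=15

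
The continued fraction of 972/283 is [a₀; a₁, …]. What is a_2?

972 = 3·283 + 123   →  a_0 = 3
283 = 2·123 + 37   →  a_1 = 2
123 = 3·37 + 12   →  a_2 = 3

3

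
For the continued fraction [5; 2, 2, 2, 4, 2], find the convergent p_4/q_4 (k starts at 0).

287/53

Using pₖ = aₖpₖ₋₁ + pₖ₋₂, qₖ = aₖqₖ₋₁ + qₖ₋₂ (with p₋₁=1, p₋₂=0, q₋₁=0, q₋₂=1):
  k=0: a=5, p=5, q=1
  k=1: a=2, p=11, q=2
  k=2: a=2, p=27, q=5
  k=3: a=2, p=65, q=12
  k=4: a=4, p=287, q=53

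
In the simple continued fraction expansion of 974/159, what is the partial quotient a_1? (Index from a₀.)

7

974 = 6·159 + 20   →  a_0 = 6
159 = 7·20 + 19   →  a_1 = 7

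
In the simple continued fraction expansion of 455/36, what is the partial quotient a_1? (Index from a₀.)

1

455 = 12·36 + 23   →  a_0 = 12
36 = 1·23 + 13   →  a_1 = 1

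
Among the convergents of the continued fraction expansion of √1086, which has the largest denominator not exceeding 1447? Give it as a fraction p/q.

√1086 = [32; 1, 20, 1, 64, …] (period length 4).
Convergents:
  p_0/q_0 = 32/1
  p_1/q_1 = 33/1
  p_2/q_2 = 692/21
  p_3/q_3 = 725/22
  p_4/q_4 = 47092/1429
  p_5/q_5 = 47817/1451
q_4 = 1429 ≤ 1447 < 1451 = q_5, so the answer is 47092/1429.

47092/1429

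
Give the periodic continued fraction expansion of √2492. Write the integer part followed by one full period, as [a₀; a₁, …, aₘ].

a₀ = ⌊√2492⌋ = 49.
With m₀=0, d₀=1 and mₖ₊₁ = dₖaₖ − mₖ, dₖ₊₁ = (n − mₖ₊₁²)/dₖ, aₖ₊₁ = ⌊(a₀+mₖ₊₁)/dₖ₊₁⌋:
  k=1: m=49, d=91, a=1
  k=2: m=42, d=8, a=11
  k=3: m=46, d=47, a=2
  k=4: m=48, d=4, a=24
  k=5: m=48, d=47, a=2
  k=6: m=46, d=8, a=11
  k=7: m=42, d=91, a=1
  k=8: m=49, d=1, a=98
d=1 and a=2a₀=98 at k=8, so the next step gives (m, d) = (49, 91) again — its k=1 value — and the period has length 8.

[49; 1, 11, 2, 24, 2, 11, 1, 98]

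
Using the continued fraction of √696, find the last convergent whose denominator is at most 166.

√696 = [26; 2, 1, 1, 1, 1, 1, 2, 52, …] (period length 8).
Convergents:
  p_0/q_0 = 26/1
  p_1/q_1 = 53/2
  p_2/q_2 = 79/3
  p_3/q_3 = 132/5
  p_4/q_4 = 211/8
  p_5/q_5 = 343/13
  p_6/q_6 = 554/21
  p_7/q_7 = 1451/55
  p_8/q_8 = 76006/2881
q_7 = 55 ≤ 166 < 2881 = q_8, so the answer is 1451/55.

1451/55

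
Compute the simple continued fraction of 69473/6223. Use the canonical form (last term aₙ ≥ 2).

69473 = 11·6223 + 1020
6223 = 6·1020 + 103
1020 = 9·103 + 93
103 = 1·93 + 10
93 = 9·10 + 3
10 = 3·3 + 1
3 = 3·1 + 0  (stop)
So 69473/6223 = [11; 6, 9, 1, 9, 3, 3].

[11; 6, 9, 1, 9, 3, 3]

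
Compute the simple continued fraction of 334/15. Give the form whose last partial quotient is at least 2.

[22; 3, 1, 3]

334 = 22·15 + 4
15 = 3·4 + 3
4 = 1·3 + 1
3 = 3·1 + 0  (stop)
So 334/15 = [22; 3, 1, 3].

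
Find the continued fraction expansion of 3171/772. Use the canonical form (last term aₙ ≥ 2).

3171 = 4·772 + 83
772 = 9·83 + 25
83 = 3·25 + 8
25 = 3·8 + 1
8 = 8·1 + 0  (stop)
So 3171/772 = [4; 9, 3, 3, 8].

[4; 9, 3, 3, 8]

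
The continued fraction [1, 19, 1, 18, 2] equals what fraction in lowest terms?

Using pₖ = aₖpₖ₋₁ + pₖ₋₂ and qₖ = aₖqₖ₋₁ + qₖ₋₂:
  k=0: a=1, p=1, q=1
  k=1: a=19, p=20, q=19
  k=2: a=1, p=21, q=20
  k=3: a=18, p=398, q=379
  k=4: a=2, p=817, q=778

817/778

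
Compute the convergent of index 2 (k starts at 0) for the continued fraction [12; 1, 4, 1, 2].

64/5

Using pₖ = aₖpₖ₋₁ + pₖ₋₂, qₖ = aₖqₖ₋₁ + qₖ₋₂ (with p₋₁=1, p₋₂=0, q₋₁=0, q₋₂=1):
  k=0: a=12, p=12, q=1
  k=1: a=1, p=13, q=1
  k=2: a=4, p=64, q=5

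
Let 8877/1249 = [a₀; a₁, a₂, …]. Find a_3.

8

8877 = 7·1249 + 134   →  a_0 = 7
1249 = 9·134 + 43   →  a_1 = 9
134 = 3·43 + 5   →  a_2 = 3
43 = 8·5 + 3   →  a_3 = 8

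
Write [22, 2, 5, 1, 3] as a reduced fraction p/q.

1123/50

Fold from the inside: start with 3/1.
  1 + 1/3 = 4/3
  5 + 3/4 = 23/4
  2 + 4/23 = 50/23
  22 + 23/50 = 1123/50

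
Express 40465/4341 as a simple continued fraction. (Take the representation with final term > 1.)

40465 = 9×4341 + 1396
4341 = 3×1396 + 153
1396 = 9×153 + 19
153 = 8×19 + 1
19 = 19×1 + 0  (stop)
So 40465/4341 = [9; 3, 9, 8, 19].

[9; 3, 9, 8, 19]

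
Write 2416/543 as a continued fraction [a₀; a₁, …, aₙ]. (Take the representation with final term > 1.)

2416 = 4*543 + 244
543 = 2*244 + 55
244 = 4*55 + 24
55 = 2*24 + 7
24 = 3*7 + 3
7 = 2*3 + 1
3 = 3*1 + 0  (stop)
So 2416/543 = [4; 2, 4, 2, 3, 2, 3].

[4; 2, 4, 2, 3, 2, 3]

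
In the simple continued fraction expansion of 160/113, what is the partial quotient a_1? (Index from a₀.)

2

160 = 1·113 + 47   →  a_0 = 1
113 = 2·47 + 19   →  a_1 = 2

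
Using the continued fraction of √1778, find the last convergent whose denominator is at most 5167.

128017/3036

√1778 = [42; 6, 84, …] (period length 2).
Convergents:
  p_0/q_0 = 42/1
  p_1/q_1 = 253/6
  p_2/q_2 = 21294/505
  p_3/q_3 = 128017/3036
  p_4/q_4 = 10774722/255529
q_3 = 3036 ≤ 5167 < 255529 = q_4, so the answer is 128017/3036.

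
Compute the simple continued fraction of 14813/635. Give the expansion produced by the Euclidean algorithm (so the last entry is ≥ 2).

[23; 3, 18, 1, 10]

14813 = 23×635 + 208
635 = 3×208 + 11
208 = 18×11 + 10
11 = 1×10 + 1
10 = 10×1 + 0  (stop)
So 14813/635 = [23; 3, 18, 1, 10].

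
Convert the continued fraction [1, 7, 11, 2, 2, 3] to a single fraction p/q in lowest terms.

1569/1375

Using pₖ = aₖpₖ₋₁ + pₖ₋₂ and qₖ = aₖqₖ₋₁ + qₖ₋₂:
  k=0: a=1, p=1, q=1
  k=1: a=7, p=8, q=7
  k=2: a=11, p=89, q=78
  k=3: a=2, p=186, q=163
  k=4: a=2, p=461, q=404
  k=5: a=3, p=1569, q=1375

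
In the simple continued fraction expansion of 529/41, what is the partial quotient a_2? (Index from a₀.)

9

529 = 12·41 + 37   →  a_0 = 12
41 = 1·37 + 4   →  a_1 = 1
37 = 9·4 + 1   →  a_2 = 9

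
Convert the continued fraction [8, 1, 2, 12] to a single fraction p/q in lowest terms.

Fold from the inside: start with 12/1.
  2 + 1/12 = 25/12
  1 + 12/25 = 37/25
  8 + 25/37 = 321/37

321/37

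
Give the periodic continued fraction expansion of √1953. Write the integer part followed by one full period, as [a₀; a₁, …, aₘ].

a₀ = ⌊√1953⌋ = 44.
With m₀=0, d₀=1 and mₖ₊₁ = dₖaₖ − mₖ, dₖ₊₁ = (n − mₖ₊₁²)/dₖ, aₖ₊₁ = ⌊(a₀+mₖ₊₁)/dₖ₊₁⌋:
  k=1: m=44, d=17, a=5
  k=2: m=41, d=16, a=5
  k=3: m=39, d=27, a=3
  k=4: m=42, d=7, a=12
  k=5: m=42, d=27, a=3
  k=6: m=39, d=16, a=5
  k=7: m=41, d=17, a=5
  k=8: m=44, d=1, a=88
d=1 and a=2a₀=88 at k=8, so the next step gives (m, d) = (44, 17) again — its k=1 value — and the period has length 8.

[44; 5, 5, 3, 12, 3, 5, 5, 88]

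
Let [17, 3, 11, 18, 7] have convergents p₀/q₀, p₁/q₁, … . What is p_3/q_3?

Using pₖ = aₖpₖ₋₁ + pₖ₋₂, qₖ = aₖqₖ₋₁ + qₖ₋₂ (with p₋₁=1, p₋₂=0, q₋₁=0, q₋₂=1):
  k=0: a=17, p=17, q=1
  k=1: a=3, p=52, q=3
  k=2: a=11, p=589, q=34
  k=3: a=18, p=10654, q=615

10654/615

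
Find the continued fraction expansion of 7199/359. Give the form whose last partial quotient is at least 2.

7199 = 20·359 + 19
359 = 18·19 + 17
19 = 1·17 + 2
17 = 8·2 + 1
2 = 2·1 + 0  (stop)
So 7199/359 = [20; 18, 1, 8, 2].

[20; 18, 1, 8, 2]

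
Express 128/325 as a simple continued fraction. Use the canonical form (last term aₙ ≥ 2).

[0; 2, 1, 1, 5, 1, 9]

128 = 0·325 + 128
325 = 2·128 + 69
128 = 1·69 + 59
69 = 1·59 + 10
59 = 5·10 + 9
10 = 1·9 + 1
9 = 9·1 + 0  (stop)
So 128/325 = [0; 2, 1, 1, 5, 1, 9].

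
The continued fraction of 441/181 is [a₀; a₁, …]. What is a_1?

2

441 = 2·181 + 79   →  a_0 = 2
181 = 2·79 + 23   →  a_1 = 2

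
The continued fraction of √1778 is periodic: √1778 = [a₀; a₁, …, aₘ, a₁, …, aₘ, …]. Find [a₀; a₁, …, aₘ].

[42; 6, 84]

a₀ = ⌊√1778⌋ = 42.
With m₀=0, d₀=1 and mₖ₊₁ = dₖaₖ − mₖ, dₖ₊₁ = (n − mₖ₊₁²)/dₖ, aₖ₊₁ = ⌊(a₀+mₖ₊₁)/dₖ₊₁⌋:
  k=1: m=42, d=14, a=6
  k=2: m=42, d=1, a=84
d=1 and a=2a₀=84 at k=2, so the next step gives (m, d) = (42, 14) again — its k=1 value — and the period has length 2.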